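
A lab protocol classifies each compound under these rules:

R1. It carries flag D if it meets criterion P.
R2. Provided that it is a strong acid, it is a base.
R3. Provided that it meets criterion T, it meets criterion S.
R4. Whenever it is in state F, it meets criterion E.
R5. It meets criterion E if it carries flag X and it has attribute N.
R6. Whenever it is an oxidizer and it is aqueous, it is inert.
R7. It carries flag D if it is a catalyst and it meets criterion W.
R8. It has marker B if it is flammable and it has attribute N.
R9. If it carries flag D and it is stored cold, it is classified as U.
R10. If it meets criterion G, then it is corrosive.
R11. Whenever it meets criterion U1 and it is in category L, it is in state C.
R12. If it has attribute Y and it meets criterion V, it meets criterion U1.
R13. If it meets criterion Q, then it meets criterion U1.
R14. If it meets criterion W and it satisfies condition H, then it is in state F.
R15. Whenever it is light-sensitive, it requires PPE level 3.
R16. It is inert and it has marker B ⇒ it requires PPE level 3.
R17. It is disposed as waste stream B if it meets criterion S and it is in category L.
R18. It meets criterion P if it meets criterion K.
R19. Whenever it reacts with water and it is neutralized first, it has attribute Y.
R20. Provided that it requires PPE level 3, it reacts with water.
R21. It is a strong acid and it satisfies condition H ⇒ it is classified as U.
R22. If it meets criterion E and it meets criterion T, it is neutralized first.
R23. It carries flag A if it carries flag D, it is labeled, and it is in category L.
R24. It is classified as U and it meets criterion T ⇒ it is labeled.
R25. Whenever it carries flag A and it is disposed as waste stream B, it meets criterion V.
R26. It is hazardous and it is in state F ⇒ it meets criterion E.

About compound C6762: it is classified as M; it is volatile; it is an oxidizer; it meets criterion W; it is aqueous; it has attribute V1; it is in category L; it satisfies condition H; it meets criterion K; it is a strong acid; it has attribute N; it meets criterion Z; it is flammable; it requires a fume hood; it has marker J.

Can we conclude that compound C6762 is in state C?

Forward chaining from the given facts derives: is a base, is inert, has marker B, is in state F, requires PPE level 3, meets criterion P, reacts with water, is classified as U, carries flag D, meets criterion E.
The only rule concluding "it is in state C" is R11, which needs "it meets criterion U1"; that is never established.

No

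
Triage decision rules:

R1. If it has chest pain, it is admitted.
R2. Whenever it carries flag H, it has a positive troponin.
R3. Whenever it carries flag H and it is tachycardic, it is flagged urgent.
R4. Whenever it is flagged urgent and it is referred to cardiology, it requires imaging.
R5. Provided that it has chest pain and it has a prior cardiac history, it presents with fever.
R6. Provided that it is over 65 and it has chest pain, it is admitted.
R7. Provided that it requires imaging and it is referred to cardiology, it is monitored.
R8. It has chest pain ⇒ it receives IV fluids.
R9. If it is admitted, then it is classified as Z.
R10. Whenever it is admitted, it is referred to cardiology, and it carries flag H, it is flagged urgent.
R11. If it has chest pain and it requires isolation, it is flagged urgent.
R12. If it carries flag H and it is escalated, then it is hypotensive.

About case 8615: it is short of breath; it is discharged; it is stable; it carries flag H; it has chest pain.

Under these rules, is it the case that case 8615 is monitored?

Forward chaining from the given facts derives: is admitted, has a positive troponin, receives IV fluids, is classified as Z.
The only rule concluding "it is monitored" is R7, which needs "it requires imaging"; that is never established.

No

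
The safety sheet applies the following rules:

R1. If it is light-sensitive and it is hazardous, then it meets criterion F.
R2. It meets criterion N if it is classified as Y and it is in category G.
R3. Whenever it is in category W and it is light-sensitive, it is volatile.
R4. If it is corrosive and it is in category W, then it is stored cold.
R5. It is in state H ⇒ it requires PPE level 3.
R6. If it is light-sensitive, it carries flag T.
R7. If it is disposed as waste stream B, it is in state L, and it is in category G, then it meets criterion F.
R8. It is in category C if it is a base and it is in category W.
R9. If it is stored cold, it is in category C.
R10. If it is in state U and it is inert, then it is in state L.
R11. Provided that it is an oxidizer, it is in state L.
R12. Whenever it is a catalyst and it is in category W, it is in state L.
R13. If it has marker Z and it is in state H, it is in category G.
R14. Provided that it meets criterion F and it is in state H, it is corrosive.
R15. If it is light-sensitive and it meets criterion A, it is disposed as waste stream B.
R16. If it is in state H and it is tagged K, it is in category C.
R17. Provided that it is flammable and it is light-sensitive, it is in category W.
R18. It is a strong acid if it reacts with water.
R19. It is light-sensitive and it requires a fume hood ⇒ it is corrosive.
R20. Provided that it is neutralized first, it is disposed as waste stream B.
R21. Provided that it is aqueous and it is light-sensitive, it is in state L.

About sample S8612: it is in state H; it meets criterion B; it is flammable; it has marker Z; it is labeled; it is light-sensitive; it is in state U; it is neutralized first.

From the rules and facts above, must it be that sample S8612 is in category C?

Forward chaining from the given facts derives: requires PPE level 3, carries flag T, is in category G, is in category W, is disposed as waste stream B, is volatile.
Rules concluding "it is in category C": R8 needs "it is a base"; R9 needs "it is stored cold"; R16 needs "it is tagged K" — none of these are established.

No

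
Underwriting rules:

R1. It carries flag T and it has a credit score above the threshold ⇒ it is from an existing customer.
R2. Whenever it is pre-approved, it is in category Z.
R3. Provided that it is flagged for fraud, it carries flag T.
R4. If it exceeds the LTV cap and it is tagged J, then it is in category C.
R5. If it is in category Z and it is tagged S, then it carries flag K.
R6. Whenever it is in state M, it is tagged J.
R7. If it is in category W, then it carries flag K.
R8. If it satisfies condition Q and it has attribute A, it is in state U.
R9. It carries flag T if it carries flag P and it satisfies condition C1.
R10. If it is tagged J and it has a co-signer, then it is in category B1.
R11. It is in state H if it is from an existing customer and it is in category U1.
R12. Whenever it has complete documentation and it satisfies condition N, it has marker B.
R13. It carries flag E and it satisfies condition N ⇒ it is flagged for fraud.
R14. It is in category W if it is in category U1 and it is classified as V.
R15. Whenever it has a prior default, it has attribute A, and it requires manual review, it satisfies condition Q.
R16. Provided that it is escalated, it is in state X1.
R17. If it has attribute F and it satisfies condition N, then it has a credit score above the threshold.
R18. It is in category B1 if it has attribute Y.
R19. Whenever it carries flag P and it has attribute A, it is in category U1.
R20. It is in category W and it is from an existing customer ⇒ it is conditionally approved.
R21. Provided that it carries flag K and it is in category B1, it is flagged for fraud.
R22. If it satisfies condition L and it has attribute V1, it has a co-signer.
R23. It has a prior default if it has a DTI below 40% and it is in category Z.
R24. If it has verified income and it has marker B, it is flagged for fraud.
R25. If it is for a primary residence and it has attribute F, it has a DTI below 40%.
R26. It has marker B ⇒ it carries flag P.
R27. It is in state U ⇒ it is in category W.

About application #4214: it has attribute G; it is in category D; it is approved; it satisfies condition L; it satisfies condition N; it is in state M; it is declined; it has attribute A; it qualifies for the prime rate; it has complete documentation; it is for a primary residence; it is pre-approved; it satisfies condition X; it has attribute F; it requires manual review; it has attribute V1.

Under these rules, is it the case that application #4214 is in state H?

By R2 (it is pre-approved): it is in category Z.
By R6 (it is in state M): it is tagged J.
By R12 (it has complete documentation, it satisfies condition N): it has marker B.
By R17 (it has attribute F, it satisfies condition N): it has a credit score above the threshold.
By R22 (it satisfies condition L, it has attribute V1): it has a co-signer.
By R25 (it is for a primary residence, it has attribute F): it has a DTI below 40%.
By R26 (it has marker B): it carries flag P.
By R10 (it is tagged J, it has a co-signer): it is in category B1.
By R19 (it carries flag P, it has attribute A): it is in category U1.
By R23 (it has a DTI below 40%, it is in category Z): it has a prior default.
By R15 (it has a prior default, it has attribute A, it requires manual review): it satisfies condition Q.
By R8 (it satisfies condition Q, it has attribute A): it is in state U.
By R27 (it is in state U): it is in category W.
By R7 (it is in category W): it carries flag K.
By R21 (it carries flag K, it is in category B1): it is flagged for fraud.
By R3 (it is flagged for fraud): it carries flag T.
By R1 (it carries flag T, it has a credit score above the threshold): it is from an existing customer.
By R11 (it is from an existing customer, it is in category U1): it is in state H.

Yes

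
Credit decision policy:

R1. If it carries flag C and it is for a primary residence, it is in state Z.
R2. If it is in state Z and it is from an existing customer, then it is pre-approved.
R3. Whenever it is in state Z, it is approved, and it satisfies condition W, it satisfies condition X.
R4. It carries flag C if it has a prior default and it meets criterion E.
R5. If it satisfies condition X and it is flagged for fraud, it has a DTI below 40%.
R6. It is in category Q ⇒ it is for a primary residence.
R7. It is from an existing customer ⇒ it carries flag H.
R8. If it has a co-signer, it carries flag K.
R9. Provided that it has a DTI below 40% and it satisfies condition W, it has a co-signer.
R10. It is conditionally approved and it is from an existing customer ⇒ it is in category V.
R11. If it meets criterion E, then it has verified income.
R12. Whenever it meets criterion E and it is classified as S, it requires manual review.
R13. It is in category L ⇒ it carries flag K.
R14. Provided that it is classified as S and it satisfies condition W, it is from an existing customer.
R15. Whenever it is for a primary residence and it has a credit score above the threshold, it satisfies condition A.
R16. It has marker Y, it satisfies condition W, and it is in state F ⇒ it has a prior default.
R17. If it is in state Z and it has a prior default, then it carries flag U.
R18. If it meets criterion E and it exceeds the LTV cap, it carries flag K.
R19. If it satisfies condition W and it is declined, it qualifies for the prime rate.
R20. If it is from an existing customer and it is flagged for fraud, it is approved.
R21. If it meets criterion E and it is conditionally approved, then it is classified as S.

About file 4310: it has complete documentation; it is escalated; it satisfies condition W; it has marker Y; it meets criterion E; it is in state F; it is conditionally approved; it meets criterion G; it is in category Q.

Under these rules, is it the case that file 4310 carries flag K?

Forward chaining from the given facts derives: is for a primary residence, has verified income, has a prior default, is classified as S, carries flag C, requires manual review, is from an existing customer, is in state Z, is pre-approved, carries flag H, is in category V, carries flag U.
Rules concluding "it carries flag K": R8 needs "it has a co-signer"; R13 needs "it is in category L"; R18 needs "it exceeds the LTV cap" — none of these are established.

No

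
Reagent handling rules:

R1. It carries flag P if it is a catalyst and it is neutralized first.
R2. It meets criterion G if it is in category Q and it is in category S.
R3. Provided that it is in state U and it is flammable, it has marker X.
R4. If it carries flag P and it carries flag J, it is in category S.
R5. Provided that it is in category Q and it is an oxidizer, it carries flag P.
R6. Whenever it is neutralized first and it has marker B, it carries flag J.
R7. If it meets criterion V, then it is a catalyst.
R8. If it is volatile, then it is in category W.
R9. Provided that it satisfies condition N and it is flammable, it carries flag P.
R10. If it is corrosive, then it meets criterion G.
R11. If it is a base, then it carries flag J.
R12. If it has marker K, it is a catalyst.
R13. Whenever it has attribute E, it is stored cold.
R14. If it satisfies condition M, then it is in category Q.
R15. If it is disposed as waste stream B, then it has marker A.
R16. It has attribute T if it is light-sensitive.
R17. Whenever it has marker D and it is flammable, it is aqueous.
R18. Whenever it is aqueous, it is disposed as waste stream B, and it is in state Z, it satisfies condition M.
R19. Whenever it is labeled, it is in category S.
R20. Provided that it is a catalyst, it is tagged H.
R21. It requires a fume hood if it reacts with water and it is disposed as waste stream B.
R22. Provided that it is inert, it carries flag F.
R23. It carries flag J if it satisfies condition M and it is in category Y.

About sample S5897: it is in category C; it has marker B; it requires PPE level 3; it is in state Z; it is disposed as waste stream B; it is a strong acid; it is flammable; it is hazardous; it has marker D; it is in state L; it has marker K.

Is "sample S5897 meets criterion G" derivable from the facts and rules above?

No

Forward chaining from the given facts derives: is a catalyst, has marker A, is aqueous, satisfies condition M, is tagged H, is in category Q.
Rules concluding "it meets criterion G": R2 needs "it is in category S"; R10 needs "it is corrosive" — none of these are established.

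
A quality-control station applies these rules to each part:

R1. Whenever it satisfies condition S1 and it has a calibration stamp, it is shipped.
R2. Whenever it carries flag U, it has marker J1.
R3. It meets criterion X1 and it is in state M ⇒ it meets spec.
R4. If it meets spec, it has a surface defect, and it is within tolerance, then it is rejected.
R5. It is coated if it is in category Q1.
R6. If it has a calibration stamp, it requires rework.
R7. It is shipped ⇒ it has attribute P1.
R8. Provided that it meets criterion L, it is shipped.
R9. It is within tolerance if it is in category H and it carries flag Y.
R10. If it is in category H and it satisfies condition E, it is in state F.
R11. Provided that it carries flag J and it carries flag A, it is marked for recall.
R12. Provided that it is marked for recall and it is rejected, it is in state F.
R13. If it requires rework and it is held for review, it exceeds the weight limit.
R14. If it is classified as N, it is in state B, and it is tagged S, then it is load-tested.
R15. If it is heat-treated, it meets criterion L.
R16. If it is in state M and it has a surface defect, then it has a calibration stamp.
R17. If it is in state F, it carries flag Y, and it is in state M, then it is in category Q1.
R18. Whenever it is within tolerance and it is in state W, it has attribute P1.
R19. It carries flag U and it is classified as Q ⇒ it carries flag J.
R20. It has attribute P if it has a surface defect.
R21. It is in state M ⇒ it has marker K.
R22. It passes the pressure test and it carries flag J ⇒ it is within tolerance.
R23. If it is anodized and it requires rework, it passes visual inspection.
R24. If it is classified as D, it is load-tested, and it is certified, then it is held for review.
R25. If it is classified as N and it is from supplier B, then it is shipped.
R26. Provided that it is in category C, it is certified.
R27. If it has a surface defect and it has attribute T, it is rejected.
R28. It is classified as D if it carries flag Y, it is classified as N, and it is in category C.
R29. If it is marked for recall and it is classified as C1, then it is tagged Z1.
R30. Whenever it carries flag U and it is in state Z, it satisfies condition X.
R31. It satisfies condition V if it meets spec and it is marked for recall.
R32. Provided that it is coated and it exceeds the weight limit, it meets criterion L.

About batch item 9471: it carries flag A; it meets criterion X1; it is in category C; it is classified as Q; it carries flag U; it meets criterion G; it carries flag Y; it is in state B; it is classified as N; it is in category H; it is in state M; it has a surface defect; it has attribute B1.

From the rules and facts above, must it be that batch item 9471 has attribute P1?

No

Forward chaining from the given facts derives: has marker J1, meets spec, is within tolerance, has a calibration stamp, carries flag J, has attribute P, has marker K, is certified, is classified as D, is rejected, requires rework, is marked for recall, is in state F, is in category Q1, satisfies condition V, is coated.
Rules concluding "it has attribute P1": R7 needs "it is shipped"; R18 needs "it is in state W" — none of these are established.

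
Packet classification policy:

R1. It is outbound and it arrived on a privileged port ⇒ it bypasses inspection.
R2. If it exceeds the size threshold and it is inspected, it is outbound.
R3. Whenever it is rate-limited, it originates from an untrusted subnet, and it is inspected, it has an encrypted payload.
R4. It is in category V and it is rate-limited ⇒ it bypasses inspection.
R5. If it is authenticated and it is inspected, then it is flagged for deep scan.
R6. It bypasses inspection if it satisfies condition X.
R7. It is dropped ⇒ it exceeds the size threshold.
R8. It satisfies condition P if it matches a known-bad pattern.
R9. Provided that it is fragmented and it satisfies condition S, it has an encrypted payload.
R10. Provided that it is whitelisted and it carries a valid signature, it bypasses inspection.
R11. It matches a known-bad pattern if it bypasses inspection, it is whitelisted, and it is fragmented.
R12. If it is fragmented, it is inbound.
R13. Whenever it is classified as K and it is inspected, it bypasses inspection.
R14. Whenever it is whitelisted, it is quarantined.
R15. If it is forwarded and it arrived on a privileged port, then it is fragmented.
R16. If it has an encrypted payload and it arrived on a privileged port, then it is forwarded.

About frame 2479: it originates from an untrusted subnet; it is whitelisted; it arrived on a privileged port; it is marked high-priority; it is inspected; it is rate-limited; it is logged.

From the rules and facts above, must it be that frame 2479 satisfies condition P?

Forward chaining from the given facts derives: has an encrypted payload, is quarantined, is forwarded, is fragmented, is inbound.
The only rule concluding "it satisfies condition P" is R8, which needs "it matches a known-bad pattern"; that is never established.

No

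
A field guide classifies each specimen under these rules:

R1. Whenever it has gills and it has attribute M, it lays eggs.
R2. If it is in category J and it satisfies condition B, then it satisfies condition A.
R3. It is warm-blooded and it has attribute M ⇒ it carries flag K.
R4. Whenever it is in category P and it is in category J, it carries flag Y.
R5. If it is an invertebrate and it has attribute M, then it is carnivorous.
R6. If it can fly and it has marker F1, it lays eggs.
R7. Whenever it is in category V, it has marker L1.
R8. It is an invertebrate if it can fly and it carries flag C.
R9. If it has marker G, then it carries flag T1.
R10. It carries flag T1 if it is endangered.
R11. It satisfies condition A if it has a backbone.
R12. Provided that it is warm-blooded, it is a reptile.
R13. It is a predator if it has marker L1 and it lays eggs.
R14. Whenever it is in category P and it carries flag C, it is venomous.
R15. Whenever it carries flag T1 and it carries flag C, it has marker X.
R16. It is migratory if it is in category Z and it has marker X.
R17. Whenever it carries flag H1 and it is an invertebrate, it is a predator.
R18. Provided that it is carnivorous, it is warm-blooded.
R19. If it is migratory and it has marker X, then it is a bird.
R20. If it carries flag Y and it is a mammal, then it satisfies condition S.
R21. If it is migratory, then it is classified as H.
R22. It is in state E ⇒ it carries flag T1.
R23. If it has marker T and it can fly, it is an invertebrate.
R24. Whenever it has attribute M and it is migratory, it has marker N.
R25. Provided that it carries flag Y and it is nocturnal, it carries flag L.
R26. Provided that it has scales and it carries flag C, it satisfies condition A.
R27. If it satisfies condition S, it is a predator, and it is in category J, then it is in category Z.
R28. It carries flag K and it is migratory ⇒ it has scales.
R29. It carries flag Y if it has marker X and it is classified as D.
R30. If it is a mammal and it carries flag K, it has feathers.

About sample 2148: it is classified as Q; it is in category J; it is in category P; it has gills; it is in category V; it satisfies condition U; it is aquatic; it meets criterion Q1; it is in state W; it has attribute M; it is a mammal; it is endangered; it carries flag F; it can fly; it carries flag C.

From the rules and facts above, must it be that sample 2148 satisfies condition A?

By R1 (it has gills, it has attribute M): it lays eggs.
By R4 (it is in category P, it is in category J): it carries flag Y.
By R7 (it is in category V): it has marker L1.
By R8 (it can fly, it carries flag C): it is an invertebrate.
By R10 (it is endangered): it carries flag T1.
By R13 (it has marker L1, it lays eggs): it is a predator.
By R15 (it carries flag T1, it carries flag C): it has marker X.
By R20 (it carries flag Y, it is a mammal): it satisfies condition S.
By R27 (it satisfies condition S, it is a predator, it is in category J): it is in category Z.
By R5 (it is an invertebrate, it has attribute M): it is carnivorous.
By R16 (it is in category Z, it has marker X): it is migratory.
By R18 (it is carnivorous): it is warm-blooded.
By R3 (it is warm-blooded, it has attribute M): it carries flag K.
By R28 (it carries flag K, it is migratory): it has scales.
By R26 (it has scales, it carries flag C): it satisfies condition A.

Yes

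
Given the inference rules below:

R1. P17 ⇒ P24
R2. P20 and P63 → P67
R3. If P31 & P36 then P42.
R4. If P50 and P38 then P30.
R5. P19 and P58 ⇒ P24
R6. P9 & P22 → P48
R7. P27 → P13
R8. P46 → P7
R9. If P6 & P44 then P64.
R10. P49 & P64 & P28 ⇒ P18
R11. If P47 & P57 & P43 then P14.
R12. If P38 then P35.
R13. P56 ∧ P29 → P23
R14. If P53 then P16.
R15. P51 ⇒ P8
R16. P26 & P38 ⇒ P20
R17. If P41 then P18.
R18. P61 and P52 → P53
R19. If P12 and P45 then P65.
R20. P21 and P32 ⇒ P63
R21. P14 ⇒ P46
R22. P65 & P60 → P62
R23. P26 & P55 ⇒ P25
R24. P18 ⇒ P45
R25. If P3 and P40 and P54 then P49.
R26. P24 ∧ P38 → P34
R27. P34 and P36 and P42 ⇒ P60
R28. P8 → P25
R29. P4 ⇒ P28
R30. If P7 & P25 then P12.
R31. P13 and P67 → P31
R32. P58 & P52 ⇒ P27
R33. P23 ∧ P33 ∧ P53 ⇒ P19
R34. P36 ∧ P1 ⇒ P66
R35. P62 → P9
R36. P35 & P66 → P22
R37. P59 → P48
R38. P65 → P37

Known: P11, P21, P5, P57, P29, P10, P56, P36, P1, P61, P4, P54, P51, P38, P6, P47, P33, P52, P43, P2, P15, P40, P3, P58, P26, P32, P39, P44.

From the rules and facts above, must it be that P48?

Yes

P64  (by R9: P6, P44)
P14  (by R11: P47, P57, P43)
P35  (by R12: P38)
P23  (by R13: P56, P29)
P8  (by R15: P51)
P20  (by R16: P26, P38)
P53  (by R18: P61, P52)
P63  (by R20: P21, P32)
P46  (by R21: P14)
P49  (by R25: P3, P40, P54)
P25  (by R28: P8)
P28  (by R29: P4)
P27  (by R32: P58, P52)
P19  (by R33: P23, P33, P53)
P66  (by R34: P36, P1)
P22  (by R36: P35, P66)
P67  (by R2: P20, P63)
P24  (by R5: P19, P58)
P13  (by R7: P27)
P7  (by R8: P46)
P18  (by R10: P49, P64, P28)
P45  (by R24: P18)
P34  (by R26: P24, P38)
P12  (by R30: P7, P25)
P31  (by R31: P13, P67)
P42  (by R3: P31, P36)
P65  (by R19: P12, P45)
P60  (by R27: P34, P36, P42)
P62  (by R22: P65, P60)
P9  (by R35: P62)
P48  (by R6: P9, P22)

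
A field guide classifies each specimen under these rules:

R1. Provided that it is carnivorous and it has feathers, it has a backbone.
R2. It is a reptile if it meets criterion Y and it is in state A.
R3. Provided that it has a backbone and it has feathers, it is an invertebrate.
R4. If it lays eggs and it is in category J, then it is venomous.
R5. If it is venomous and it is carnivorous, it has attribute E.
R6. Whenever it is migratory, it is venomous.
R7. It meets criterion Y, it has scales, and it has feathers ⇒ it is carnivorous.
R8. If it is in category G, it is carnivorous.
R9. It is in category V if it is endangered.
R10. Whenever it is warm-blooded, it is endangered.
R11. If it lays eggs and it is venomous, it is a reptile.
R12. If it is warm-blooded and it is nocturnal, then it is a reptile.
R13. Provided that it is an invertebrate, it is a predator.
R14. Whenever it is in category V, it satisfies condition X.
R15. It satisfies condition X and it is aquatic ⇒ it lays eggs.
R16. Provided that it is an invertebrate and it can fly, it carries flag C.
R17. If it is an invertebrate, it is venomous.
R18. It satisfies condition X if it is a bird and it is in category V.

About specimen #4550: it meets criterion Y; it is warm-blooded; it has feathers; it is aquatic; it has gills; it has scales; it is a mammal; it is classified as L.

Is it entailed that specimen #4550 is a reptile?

By R7 (it meets criterion Y, it has scales, it has feathers): it is carnivorous.
By R10 (it is warm-blooded): it is endangered.
By R1 (it is carnivorous, it has feathers): it has a backbone.
By R3 (it has a backbone, it has feathers): it is an invertebrate.
By R9 (it is endangered): it is in category V.
By R14 (it is in category V): it satisfies condition X.
By R15 (it satisfies condition X, it is aquatic): it lays eggs.
By R17 (it is an invertebrate): it is venomous.
By R11 (it lays eggs, it is venomous): it is a reptile.

Yes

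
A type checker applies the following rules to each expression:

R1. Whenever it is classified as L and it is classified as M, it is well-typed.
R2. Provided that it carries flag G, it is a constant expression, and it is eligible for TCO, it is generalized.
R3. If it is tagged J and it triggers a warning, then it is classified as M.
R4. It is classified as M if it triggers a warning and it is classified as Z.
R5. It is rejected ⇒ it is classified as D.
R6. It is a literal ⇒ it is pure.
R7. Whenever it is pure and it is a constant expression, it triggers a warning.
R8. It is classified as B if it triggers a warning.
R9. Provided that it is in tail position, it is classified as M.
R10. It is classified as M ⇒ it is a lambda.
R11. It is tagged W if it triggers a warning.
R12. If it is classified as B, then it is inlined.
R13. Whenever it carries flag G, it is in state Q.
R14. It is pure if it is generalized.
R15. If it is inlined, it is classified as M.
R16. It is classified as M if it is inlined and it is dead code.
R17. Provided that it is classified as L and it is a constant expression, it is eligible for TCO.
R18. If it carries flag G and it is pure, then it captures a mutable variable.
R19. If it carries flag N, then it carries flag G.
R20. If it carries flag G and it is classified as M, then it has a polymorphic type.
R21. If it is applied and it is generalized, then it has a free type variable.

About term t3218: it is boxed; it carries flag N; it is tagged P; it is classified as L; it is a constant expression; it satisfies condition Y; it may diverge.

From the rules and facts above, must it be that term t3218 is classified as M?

By R17 (it is classified as L, it is a constant expression): it is eligible for TCO.
By R19 (it carries flag N): it carries flag G.
By R2 (it carries flag G, it is a constant expression, it is eligible for TCO): it is generalized.
By R14 (it is generalized): it is pure.
By R7 (it is pure, it is a constant expression): it triggers a warning.
By R8 (it triggers a warning): it is classified as B.
By R12 (it is classified as B): it is inlined.
By R15 (it is inlined): it is classified as M.

Yes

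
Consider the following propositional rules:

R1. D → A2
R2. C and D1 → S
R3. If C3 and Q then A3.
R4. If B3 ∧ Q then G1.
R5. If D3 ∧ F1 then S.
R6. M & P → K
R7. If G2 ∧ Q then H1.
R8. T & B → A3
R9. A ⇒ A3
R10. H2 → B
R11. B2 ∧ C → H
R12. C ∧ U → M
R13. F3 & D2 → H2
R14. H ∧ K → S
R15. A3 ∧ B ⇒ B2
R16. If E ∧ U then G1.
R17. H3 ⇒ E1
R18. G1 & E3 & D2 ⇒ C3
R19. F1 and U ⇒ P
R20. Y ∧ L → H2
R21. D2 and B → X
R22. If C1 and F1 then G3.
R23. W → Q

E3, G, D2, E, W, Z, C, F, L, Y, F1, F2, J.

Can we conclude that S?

No

Forward chaining from the given facts derives: H2, Q, B, X.
Rules concluding S: R2 needs D1; R5 needs D3; R14 needs H — none of these are established.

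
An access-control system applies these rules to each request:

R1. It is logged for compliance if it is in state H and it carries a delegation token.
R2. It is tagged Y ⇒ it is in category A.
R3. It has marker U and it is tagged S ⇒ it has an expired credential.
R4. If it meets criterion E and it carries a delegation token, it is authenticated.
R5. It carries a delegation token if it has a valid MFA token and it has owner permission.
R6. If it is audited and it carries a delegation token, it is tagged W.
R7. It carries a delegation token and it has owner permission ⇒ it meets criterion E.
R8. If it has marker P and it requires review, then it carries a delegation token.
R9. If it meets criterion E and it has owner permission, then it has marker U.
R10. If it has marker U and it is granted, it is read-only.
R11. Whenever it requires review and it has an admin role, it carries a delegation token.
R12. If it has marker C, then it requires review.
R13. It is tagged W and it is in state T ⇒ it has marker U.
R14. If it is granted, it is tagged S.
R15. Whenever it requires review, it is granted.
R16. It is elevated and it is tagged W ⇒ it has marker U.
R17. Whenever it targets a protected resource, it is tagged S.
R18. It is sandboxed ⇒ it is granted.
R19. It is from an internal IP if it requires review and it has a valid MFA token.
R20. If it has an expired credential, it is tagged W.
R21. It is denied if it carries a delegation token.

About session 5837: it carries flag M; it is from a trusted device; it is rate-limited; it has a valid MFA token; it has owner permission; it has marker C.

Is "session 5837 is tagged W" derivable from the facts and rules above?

Yes

By R5 (it has a valid MFA token, it has owner permission): it carries a delegation token.
By R7 (it carries a delegation token, it has owner permission): it meets criterion E.
By R9 (it meets criterion E, it has owner permission): it has marker U.
By R12 (it has marker C): it requires review.
By R15 (it requires review): it is granted.
By R14 (it is granted): it is tagged S.
By R3 (it has marker U, it is tagged S): it has an expired credential.
By R20 (it has an expired credential): it is tagged W.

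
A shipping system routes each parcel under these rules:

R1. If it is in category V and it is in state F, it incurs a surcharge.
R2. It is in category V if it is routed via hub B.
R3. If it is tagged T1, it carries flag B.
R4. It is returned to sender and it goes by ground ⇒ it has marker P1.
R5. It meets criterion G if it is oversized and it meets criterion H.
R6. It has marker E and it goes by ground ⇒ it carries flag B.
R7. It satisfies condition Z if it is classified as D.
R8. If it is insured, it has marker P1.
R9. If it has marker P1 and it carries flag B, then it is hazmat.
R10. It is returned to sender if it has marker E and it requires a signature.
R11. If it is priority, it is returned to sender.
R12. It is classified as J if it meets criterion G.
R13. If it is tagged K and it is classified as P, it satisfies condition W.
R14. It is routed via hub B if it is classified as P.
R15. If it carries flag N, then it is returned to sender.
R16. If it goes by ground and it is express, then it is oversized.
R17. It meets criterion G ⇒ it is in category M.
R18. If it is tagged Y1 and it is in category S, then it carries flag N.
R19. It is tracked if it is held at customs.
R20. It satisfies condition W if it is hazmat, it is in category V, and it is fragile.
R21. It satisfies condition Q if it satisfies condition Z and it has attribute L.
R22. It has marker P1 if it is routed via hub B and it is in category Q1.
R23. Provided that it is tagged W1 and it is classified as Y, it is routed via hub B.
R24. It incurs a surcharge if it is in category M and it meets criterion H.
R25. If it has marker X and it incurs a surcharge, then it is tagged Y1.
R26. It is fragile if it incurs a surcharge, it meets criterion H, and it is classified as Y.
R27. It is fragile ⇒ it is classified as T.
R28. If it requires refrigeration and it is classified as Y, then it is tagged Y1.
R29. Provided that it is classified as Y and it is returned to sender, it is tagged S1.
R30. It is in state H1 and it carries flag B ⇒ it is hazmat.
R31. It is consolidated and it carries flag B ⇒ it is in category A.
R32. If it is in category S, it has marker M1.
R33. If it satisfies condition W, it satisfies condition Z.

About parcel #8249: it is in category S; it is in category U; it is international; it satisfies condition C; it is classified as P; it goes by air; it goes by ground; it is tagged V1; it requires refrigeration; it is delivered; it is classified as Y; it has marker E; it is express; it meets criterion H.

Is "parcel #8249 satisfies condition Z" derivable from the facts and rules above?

By R6 (it has marker E, it goes by ground): it carries flag B.
By R14 (it is classified as P): it is routed via hub B.
By R16 (it goes by ground, it is express): it is oversized.
By R28 (it requires refrigeration, it is classified as Y): it is tagged Y1.
By R2 (it is routed via hub B): it is in category V.
By R5 (it is oversized, it meets criterion H): it meets criterion G.
By R17 (it meets criterion G): it is in category M.
By R18 (it is tagged Y1, it is in category S): it carries flag N.
By R24 (it is in category M, it meets criterion H): it incurs a surcharge.
By R26 (it incurs a surcharge, it meets criterion H, it is classified as Y): it is fragile.
By R15 (it carries flag N): it is returned to sender.
By R4 (it is returned to sender, it goes by ground): it has marker P1.
By R9 (it has marker P1, it carries flag B): it is hazmat.
By R20 (it is hazmat, it is in category V, it is fragile): it satisfies condition W.
By R33 (it satisfies condition W): it satisfies condition Z.

Yes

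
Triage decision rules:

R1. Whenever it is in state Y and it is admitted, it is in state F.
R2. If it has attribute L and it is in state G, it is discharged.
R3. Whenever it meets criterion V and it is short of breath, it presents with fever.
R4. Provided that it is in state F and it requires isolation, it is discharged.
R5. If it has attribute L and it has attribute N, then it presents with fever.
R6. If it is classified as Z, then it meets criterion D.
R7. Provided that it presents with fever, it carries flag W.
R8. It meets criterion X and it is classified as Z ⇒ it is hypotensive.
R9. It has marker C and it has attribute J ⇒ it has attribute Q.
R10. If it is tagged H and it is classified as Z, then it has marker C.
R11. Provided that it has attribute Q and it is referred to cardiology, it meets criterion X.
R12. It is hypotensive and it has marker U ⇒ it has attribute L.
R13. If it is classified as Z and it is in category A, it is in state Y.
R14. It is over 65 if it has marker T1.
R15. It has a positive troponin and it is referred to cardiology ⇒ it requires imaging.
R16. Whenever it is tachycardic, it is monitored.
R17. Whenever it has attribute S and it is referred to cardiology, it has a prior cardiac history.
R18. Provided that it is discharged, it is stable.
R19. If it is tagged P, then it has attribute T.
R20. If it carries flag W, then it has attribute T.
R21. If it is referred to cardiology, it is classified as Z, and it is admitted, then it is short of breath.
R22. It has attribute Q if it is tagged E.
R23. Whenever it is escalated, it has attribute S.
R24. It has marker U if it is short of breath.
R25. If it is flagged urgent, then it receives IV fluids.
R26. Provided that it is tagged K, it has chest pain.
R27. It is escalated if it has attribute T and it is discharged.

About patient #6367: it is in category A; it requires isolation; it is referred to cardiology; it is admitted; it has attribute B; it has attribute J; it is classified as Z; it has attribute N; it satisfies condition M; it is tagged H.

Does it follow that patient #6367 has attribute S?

Yes

By R10 (it is tagged H, it is classified as Z): it has marker C.
By R13 (it is classified as Z, it is in category A): it is in state Y.
By R21 (it is referred to cardiology, it is classified as Z, it is admitted): it is short of breath.
By R24 (it is short of breath): it has marker U.
By R1 (it is in state Y, it is admitted): it is in state F.
By R4 (it is in state F, it requires isolation): it is discharged.
By R9 (it has marker C, it has attribute J): it has attribute Q.
By R11 (it has attribute Q, it is referred to cardiology): it meets criterion X.
By R8 (it meets criterion X, it is classified as Z): it is hypotensive.
By R12 (it is hypotensive, it has marker U): it has attribute L.
By R5 (it has attribute L, it has attribute N): it presents with fever.
By R7 (it presents with fever): it carries flag W.
By R20 (it carries flag W): it has attribute T.
By R27 (it has attribute T, it is discharged): it is escalated.
By R23 (it is escalated): it has attribute S.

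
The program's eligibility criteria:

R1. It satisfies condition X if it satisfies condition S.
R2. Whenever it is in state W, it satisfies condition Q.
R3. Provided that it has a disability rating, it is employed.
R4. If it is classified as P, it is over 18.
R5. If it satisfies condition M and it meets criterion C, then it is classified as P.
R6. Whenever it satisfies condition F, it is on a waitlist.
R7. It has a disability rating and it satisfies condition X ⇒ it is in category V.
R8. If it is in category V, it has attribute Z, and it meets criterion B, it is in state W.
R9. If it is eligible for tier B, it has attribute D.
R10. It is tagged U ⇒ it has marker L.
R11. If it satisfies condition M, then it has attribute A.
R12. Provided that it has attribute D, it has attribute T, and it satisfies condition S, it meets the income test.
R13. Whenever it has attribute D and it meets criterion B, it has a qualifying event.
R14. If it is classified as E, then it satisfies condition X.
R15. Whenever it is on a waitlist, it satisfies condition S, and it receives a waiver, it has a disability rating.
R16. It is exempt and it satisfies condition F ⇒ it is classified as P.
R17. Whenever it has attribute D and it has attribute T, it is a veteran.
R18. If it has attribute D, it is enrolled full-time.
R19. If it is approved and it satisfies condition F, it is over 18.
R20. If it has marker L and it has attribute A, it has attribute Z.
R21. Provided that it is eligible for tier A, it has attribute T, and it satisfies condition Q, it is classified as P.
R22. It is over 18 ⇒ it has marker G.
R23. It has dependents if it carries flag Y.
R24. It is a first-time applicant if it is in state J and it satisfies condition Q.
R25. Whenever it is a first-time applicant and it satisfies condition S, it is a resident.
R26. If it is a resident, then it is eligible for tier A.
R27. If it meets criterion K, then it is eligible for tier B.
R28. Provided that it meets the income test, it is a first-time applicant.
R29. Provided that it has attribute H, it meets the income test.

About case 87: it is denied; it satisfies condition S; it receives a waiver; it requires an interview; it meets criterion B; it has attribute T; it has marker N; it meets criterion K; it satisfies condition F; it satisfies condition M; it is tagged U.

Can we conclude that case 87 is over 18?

By R1 (it satisfies condition S): it satisfies condition X.
By R6 (it satisfies condition F): it is on a waitlist.
By R10 (it is tagged U): it has marker L.
By R11 (it satisfies condition M): it has attribute A.
By R15 (it is on a waitlist, it satisfies condition S, it receives a waiver): it has a disability rating.
By R20 (it has marker L, it has attribute A): it has attribute Z.
By R27 (it meets criterion K): it is eligible for tier B.
By R7 (it has a disability rating, it satisfies condition X): it is in category V.
By R8 (it is in category V, it has attribute Z, it meets criterion B): it is in state W.
By R9 (it is eligible for tier B): it has attribute D.
By R12 (it has attribute D, it has attribute T, it satisfies condition S): it meets the income test.
By R28 (it meets the income test): it is a first-time applicant.
By R2 (it is in state W): it satisfies condition Q.
By R25 (it is a first-time applicant, it satisfies condition S): it is a resident.
By R26 (it is a resident): it is eligible for tier A.
By R21 (it is eligible for tier A, it has attribute T, it satisfies condition Q): it is classified as P.
By R4 (it is classified as P): it is over 18.

Yes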